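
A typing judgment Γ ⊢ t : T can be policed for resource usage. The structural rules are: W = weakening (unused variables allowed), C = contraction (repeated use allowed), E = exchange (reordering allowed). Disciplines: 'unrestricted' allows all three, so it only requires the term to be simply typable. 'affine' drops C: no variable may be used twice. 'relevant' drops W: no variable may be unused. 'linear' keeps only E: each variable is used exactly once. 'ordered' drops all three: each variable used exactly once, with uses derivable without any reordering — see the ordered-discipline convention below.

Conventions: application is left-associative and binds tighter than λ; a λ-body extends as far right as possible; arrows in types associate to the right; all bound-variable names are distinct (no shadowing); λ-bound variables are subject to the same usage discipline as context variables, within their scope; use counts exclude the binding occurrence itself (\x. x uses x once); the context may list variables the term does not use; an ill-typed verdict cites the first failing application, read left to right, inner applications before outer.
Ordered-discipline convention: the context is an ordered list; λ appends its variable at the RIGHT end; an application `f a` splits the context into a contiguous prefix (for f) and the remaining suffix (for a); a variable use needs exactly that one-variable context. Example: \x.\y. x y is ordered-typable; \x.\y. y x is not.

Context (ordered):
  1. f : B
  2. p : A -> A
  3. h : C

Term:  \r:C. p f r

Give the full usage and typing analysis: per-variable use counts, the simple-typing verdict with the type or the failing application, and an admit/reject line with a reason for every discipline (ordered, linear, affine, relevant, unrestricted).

usage: f ×1, p ×1, h ×0, r [bound] ×1
uses in reading order: p, f, r
typing: ill-typed: an application expects A but receives B
ordered: ✗, a type mismatch blocks all five
linear: ✗, the type mismatch rejects it
affine: ✗, not simply typable
relevant: ✗, fails simple typing
unrestricted: ✗, a type mismatch blocks all five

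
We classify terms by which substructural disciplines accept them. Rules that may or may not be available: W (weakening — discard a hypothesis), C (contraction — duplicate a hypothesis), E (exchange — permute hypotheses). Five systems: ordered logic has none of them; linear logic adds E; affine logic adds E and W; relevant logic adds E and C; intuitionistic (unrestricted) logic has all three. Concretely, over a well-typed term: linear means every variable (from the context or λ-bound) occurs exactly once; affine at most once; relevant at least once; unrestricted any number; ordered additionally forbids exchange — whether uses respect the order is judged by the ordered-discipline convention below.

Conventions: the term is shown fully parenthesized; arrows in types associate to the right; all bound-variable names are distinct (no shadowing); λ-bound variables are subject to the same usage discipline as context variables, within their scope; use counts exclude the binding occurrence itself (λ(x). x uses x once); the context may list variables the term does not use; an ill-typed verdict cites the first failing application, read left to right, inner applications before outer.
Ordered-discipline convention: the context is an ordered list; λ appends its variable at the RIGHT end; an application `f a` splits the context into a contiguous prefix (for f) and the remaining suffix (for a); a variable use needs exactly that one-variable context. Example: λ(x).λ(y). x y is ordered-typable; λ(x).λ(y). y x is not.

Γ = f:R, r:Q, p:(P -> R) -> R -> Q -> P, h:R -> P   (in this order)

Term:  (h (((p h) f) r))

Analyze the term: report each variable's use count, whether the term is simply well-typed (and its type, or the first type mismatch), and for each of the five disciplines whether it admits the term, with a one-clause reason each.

counts: f: 1×, r: 1×, p: 1×, h: 2×
uses in reading order: h, p, h, f, r
typing: ill-typed: an application expects P -> R but receives R -> P
ordered: ✗, fails simple typing
linear: ✗, a type mismatch blocks all five
affine: ✗, the type mismatch rejects it
relevant: ✗, not simply typable
unrestricted: ✗, fails simple typing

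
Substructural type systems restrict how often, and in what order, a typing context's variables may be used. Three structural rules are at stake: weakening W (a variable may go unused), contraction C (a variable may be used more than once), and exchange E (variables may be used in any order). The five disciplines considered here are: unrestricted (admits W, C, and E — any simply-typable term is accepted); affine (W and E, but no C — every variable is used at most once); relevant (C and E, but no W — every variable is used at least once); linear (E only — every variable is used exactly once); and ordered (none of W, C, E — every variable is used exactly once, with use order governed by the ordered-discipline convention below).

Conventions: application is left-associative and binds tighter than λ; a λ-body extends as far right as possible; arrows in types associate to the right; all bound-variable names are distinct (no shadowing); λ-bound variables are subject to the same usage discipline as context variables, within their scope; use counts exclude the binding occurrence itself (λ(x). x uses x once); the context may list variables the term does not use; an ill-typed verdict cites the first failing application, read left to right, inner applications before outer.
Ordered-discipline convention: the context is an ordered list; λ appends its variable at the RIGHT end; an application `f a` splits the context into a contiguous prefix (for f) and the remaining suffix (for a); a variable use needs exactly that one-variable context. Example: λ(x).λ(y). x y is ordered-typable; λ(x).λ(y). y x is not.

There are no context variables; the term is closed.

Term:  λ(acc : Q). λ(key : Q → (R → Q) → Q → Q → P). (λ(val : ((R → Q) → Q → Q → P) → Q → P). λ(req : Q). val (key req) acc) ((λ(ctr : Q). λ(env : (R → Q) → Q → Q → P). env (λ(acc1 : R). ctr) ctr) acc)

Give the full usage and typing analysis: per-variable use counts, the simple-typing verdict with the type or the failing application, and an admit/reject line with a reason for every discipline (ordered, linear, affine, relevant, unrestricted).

use counts: acc (λ-bound): 2, key (λ-bound): 1, val (λ-bound): 1, req (λ-bound): 1, ctr (λ-bound): 2, env (λ-bound): 1, acc1 (λ-bound): 0
uses in reading order: val, key, req, acc, env, ctr, ctr, acc
typing: the term checks, with type Q → (Q → (R → Q) → Q → Q → P) → Q → P
ordered ✗ (acc ×2, ctr ×2 used more than once (contraction); acc1 never used (weakening))
linear ✗ (acc ×2, ctr ×2 used more than once (contraction); acc1 never used (weakening))
affine ✗ (acc ×2, ctr ×2 used more than once (contraction))
relevant ✗ (acc1 never used (weakening))
unrestricted ✓ (typability at Q → (Q → (R → Q) → Q → Q → P) → Q → P is all that's needed)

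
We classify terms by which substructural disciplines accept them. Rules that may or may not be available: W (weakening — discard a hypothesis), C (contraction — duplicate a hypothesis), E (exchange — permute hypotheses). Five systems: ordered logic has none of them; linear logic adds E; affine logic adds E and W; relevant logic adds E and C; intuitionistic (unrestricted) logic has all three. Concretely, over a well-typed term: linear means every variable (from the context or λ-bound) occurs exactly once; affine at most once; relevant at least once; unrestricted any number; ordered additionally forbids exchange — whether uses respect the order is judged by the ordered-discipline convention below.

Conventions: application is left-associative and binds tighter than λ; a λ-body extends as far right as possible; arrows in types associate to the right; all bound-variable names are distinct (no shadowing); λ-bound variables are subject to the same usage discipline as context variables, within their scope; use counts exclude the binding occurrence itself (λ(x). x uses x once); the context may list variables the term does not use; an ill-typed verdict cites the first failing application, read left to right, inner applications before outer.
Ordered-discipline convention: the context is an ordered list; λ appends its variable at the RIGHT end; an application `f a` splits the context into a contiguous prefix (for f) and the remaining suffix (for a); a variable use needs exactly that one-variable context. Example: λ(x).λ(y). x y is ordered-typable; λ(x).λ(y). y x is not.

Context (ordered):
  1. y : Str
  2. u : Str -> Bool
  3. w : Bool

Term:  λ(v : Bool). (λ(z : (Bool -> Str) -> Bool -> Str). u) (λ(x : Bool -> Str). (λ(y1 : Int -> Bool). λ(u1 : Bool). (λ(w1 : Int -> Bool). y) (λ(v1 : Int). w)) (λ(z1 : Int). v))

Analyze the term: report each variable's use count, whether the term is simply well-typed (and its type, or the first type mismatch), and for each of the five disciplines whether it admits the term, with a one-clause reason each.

variable uses: y: 1×, u: 1×, w: 1×, v (λ-bound): 1×, z (λ-bound): 0×, x (λ-bound): 0×, y1 (λ-bound): 0×, u1 (λ-bound): 0×, w1 (λ-bound): 0×, v1 (λ-bound): 0×, z1 (λ-bound): 0×
order of uses: u, y, w, v
typing: the term checks, with type Bool -> Str -> Bool
ordered ✗ (unused: z, x, y1, u1, w1, v1, z1 — weakening required)
linear ✗ (unused: z, x, y1, u1, w1, v1, z1 — weakening required)
affine ✓ (none of y, u, w, v, z, x, y1, u1, w1, v1, z1 used more than once)
relevant ✗ (unused: z, x, y1, u1, w1, v1, z1 — weakening required)
unrestricted ✓ (simply typable at Bool -> Str -> Bool; W, C, E all held)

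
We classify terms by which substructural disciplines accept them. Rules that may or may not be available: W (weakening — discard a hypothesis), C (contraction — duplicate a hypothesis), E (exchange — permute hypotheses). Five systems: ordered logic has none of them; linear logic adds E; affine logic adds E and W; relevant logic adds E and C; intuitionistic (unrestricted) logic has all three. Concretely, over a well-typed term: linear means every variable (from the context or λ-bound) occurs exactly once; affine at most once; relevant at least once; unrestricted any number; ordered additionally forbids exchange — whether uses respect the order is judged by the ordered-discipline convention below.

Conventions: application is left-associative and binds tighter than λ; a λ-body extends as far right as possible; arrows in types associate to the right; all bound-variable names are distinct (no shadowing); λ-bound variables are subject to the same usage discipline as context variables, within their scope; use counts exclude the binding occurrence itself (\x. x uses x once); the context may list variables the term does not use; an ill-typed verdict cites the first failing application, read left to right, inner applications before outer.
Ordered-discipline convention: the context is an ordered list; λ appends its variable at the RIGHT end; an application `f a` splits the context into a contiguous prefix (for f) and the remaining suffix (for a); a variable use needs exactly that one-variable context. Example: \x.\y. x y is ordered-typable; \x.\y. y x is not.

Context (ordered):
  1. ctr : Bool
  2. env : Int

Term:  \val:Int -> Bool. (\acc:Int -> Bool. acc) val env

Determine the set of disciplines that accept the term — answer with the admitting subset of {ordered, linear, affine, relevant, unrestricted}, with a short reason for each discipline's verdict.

admitting disciplines: affine, unrestricted
usage: ctr: 0×; env: 1×; val (bound): 1×; acc (bound): 1×
order of uses: acc, val, env
typing: well-typed — term : (Int -> Bool) -> Bool
ordered: ✗ — ctr never used (weakening)
linear: ✗ — ctr never used (weakening)
affine: ✓ — none of ctr, env, val, acc used more than once
relevant: ✗ — ctr never used (weakening)
unrestricted: ✓ — type-checks ((Int -> Bool) -> Bool) and nothing is barred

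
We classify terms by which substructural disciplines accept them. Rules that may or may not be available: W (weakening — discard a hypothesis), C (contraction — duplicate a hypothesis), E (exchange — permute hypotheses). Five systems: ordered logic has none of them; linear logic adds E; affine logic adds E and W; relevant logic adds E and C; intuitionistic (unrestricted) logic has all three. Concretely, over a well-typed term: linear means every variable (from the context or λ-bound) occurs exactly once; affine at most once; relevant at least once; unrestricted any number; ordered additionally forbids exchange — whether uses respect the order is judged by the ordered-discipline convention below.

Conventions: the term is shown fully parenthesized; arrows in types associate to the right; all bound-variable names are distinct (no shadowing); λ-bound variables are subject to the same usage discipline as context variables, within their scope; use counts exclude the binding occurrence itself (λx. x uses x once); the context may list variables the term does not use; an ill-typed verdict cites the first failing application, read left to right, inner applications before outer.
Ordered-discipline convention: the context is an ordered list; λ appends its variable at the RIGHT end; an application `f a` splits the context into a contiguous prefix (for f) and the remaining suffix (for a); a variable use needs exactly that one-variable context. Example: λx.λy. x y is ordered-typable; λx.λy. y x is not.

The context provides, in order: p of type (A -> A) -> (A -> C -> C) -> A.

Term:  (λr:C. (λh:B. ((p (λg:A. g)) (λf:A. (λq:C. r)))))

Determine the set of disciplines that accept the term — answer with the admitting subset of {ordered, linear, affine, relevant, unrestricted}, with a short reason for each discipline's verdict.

admitting disciplines: affine, unrestricted
usage: p: 1×, r [bound]: 1×, h [bound]: 0×, g [bound]: 1×, f [bound]: 0×, q [bound]: 0×
left-to-right use order: p, g, r
typing: ✓ — C -> B -> A
ordered ✗ (needs weakening: h, f, q unused)
linear ✗ (needs weakening: h, f, q unused)
affine ✓ (p, r, h, g, f, q: no repeats, contraction unneeded)
relevant ✗ (needs weakening: h, f, q unused)
unrestricted ✓ (type-checks (C -> B -> A) and nothing is barred)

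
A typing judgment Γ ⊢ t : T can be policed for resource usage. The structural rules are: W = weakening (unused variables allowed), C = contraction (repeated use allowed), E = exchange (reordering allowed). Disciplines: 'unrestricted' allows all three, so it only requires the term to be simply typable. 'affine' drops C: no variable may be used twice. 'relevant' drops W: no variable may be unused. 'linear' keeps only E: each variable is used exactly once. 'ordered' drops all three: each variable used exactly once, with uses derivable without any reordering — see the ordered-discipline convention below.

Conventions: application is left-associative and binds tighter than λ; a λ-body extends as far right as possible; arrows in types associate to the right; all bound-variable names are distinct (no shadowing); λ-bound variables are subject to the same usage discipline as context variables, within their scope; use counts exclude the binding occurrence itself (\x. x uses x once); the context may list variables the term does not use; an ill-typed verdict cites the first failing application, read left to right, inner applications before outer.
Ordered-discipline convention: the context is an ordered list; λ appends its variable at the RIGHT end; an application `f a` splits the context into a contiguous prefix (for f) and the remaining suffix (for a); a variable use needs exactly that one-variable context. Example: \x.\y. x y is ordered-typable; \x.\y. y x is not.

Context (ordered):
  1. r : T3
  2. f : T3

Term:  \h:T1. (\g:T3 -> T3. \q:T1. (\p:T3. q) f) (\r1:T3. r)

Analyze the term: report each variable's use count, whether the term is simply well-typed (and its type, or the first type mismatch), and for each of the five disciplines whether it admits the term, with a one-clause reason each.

usage: r: 1, f: 1, h (λ-bound): 0, g (λ-bound): 0, q (λ-bound): 1, p (λ-bound): 0, r1 (λ-bound): 0
left-to-right use order: q, f, r
typing: ✓ — T1 -> T1 -> T1
ordered: ✗ — h, g, p, r1 left unused
linear: ✗ — h, g, p, r1 left unused
affine: ✓ — r, f, h, g, q, p, r1: no repeats, contraction unneeded
relevant: ✗ — h, g, p, r1 left unused
unrestricted: ✓ — well-typed at T1 -> T1 -> T1; no restrictions here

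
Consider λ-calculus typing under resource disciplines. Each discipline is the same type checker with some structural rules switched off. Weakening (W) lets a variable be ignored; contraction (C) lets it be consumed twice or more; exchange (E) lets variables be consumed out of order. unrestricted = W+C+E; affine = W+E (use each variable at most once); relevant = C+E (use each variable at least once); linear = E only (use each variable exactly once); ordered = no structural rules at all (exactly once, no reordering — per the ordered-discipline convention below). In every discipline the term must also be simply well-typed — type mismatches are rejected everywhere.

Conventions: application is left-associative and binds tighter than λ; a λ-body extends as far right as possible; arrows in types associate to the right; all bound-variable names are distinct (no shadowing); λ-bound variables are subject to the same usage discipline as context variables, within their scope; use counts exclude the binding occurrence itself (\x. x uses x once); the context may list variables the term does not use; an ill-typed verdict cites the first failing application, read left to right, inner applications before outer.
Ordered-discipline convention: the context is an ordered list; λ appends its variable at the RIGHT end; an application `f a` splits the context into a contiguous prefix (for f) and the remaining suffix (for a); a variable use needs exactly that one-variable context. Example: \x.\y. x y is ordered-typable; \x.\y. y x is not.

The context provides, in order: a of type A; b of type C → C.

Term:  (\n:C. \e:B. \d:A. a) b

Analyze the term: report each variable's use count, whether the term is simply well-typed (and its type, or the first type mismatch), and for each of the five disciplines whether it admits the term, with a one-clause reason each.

use counts: a: 1, b: 1, n (bound): 0, e (bound): 0, d (bound): 0
use order (left to right): a, b
typing: ill-typed: an argument C → C mismatches the expected C
ordered: ✗ — a type mismatch blocks all five
linear: ✗ — the type mismatch rejects it
affine: ✗ — not simply typable
relevant: ✗ — fails simple typing
unrestricted: ✗ — a type mismatch blocks all five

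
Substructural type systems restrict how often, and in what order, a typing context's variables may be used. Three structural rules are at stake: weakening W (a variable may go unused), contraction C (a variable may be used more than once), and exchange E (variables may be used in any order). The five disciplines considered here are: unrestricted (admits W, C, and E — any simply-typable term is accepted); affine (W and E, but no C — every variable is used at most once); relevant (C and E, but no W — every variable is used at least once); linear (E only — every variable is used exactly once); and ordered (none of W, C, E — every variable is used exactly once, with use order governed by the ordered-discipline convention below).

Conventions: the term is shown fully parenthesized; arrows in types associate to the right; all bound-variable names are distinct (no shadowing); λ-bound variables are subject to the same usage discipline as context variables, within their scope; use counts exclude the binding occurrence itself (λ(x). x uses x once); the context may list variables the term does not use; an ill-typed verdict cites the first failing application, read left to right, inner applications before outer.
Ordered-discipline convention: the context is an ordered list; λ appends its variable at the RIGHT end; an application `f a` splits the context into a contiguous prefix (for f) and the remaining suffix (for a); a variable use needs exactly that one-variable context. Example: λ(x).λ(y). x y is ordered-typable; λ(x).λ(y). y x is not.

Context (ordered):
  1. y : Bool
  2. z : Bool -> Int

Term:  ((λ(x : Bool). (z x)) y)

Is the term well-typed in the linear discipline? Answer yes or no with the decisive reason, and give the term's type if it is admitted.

yes — y, z, x: one use apiece; term : Int
counts: y: 1×; z: 1×; x (λ-bound): 1×
order of uses: z, x, y
typing: well-typed — term : Int
per-discipline verdicts: ordered ✗ | linear ✓ | affine ✓ | relevant ✓ | unrestricted ✓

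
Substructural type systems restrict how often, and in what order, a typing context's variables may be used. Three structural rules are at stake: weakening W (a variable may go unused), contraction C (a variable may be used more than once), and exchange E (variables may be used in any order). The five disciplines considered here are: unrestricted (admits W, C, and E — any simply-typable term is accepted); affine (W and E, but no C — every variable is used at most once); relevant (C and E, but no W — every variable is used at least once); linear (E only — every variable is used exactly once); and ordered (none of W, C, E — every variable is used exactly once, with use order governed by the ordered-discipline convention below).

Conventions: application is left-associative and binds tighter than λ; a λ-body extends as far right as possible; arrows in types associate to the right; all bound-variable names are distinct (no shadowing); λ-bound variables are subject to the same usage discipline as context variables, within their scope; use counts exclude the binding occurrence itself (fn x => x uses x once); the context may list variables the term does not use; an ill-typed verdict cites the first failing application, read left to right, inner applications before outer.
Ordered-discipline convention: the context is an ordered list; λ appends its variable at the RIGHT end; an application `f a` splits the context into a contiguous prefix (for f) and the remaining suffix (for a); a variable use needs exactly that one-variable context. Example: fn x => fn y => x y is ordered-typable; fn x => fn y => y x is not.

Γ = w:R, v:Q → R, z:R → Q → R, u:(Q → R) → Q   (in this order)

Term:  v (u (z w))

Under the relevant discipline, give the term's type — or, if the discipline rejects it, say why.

term : R
counts: w: 1; v: 1; z: 1; u: 1
left-to-right use order: v, u, z, w
typing: well-typed — term : R
all disciplines: ordered ✗; linear ✓; affine ✓; relevant ✓; unrestricted ✓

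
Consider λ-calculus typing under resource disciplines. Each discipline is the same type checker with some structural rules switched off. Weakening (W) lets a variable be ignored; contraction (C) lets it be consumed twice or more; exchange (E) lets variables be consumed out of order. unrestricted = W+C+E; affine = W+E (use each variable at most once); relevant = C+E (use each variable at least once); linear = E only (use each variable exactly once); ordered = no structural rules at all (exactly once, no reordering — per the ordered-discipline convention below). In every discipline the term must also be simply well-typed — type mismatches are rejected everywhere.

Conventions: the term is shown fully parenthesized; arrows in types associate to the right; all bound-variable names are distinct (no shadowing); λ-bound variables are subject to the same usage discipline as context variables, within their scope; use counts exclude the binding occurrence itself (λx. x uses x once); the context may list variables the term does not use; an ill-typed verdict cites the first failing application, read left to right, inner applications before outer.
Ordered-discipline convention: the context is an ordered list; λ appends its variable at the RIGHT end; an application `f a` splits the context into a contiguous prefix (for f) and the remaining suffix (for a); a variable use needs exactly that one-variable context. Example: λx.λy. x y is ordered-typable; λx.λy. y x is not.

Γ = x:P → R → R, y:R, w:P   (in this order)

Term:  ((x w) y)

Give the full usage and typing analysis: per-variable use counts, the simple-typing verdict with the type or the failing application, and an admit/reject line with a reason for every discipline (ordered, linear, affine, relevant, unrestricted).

usage: x: 1×; y: 1×; w: 1×
left-to-right use order: x, w, y
typing: the term checks, with type R
ordered ✗ (no ordered split (uses run x, w, y))
linear ✓ (x, y, w: one use apiece)
affine ✓ (none of x, y, w used more than once)
relevant ✓ (every one of x, y, w appears)
unrestricted ✓ (typability at R is all that's needed)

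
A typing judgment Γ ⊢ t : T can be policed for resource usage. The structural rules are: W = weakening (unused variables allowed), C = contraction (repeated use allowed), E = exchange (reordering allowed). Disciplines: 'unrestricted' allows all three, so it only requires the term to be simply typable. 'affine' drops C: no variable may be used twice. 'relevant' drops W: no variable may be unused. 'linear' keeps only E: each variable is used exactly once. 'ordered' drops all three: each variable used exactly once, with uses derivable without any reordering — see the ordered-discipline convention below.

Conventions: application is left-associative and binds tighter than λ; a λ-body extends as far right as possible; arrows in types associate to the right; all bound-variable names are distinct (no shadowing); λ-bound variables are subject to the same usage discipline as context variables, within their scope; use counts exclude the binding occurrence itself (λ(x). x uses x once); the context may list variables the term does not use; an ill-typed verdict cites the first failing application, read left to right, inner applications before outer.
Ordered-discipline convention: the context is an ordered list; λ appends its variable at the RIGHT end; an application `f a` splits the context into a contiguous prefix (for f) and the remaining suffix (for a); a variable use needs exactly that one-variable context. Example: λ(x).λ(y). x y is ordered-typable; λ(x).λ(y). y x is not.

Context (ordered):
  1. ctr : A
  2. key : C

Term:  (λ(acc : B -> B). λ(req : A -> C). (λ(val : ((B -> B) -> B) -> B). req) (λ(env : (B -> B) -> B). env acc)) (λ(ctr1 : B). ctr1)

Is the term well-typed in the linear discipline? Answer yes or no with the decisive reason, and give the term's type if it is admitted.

no — unused: ctr, key, val — weakening required
variable uses: ctr ×0, key ×0, acc (bound) ×1, req (bound) ×1, val (bound) ×0, env (bound) ×1, ctr1 (bound) ×1
uses in reading order: req, env, acc, ctr1
typing: well-typed at (A -> C) -> A -> C
summary: ordered ✗ | linear ✗ | affine ✓ | relevant ✗ | unrestricted ✓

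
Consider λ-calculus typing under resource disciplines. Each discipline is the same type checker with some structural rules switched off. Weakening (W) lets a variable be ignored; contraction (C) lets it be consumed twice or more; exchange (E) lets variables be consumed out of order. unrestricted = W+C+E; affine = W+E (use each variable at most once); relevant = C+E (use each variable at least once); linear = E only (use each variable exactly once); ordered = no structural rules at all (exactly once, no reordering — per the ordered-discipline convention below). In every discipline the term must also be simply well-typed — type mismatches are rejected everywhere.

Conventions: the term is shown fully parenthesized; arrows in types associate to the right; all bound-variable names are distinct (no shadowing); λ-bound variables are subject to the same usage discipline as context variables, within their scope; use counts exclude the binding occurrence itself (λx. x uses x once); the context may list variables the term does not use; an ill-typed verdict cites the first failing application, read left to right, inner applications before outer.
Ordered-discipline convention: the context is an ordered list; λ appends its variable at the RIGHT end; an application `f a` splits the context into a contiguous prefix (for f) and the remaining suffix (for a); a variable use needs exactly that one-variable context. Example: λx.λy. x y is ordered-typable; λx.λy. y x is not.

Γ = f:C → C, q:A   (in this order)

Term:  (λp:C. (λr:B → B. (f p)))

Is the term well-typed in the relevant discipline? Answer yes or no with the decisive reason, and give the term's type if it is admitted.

no — q, r never used (weakening)
use counts: f=1, q=0, p [bound]=1, r [bound]=0
left-to-right use order: f, p
typing: the term checks, with type C → (B → B) → C
across the five disciplines: ordered ✗, linear ✗, affine ✓, relevant ✗, unrestricted ✓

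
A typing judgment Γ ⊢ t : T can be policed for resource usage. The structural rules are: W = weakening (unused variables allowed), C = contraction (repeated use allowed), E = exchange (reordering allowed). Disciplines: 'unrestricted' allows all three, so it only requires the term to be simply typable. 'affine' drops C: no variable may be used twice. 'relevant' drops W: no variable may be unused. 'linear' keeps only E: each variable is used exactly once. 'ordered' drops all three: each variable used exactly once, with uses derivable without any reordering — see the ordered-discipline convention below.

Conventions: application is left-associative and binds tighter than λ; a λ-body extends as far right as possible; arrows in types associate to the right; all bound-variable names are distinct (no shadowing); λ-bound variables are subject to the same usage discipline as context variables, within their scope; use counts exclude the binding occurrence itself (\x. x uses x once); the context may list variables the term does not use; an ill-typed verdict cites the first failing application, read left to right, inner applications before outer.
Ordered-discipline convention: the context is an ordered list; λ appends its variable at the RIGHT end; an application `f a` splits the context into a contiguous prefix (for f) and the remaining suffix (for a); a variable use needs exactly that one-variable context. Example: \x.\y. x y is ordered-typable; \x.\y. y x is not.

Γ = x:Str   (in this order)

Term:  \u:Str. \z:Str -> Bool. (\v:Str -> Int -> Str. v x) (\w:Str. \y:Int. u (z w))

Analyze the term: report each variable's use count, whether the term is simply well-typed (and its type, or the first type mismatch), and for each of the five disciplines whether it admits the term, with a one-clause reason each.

use counts: x: 1×, u (bound): 1×, z (bound): 1×, v (bound): 1×, w (bound): 1×, y (bound): 0×
uses in reading order: v, x, u, z, w
typing: ill-typed: can't apply a value of type Str
ordered ✗ (a type mismatch blocks all five)
linear ✗ (the type mismatch rejects it)
affine ✗ (not simply typable)
relevant ✗ (fails simple typing)
unrestricted ✗ (a type mismatch blocks all five)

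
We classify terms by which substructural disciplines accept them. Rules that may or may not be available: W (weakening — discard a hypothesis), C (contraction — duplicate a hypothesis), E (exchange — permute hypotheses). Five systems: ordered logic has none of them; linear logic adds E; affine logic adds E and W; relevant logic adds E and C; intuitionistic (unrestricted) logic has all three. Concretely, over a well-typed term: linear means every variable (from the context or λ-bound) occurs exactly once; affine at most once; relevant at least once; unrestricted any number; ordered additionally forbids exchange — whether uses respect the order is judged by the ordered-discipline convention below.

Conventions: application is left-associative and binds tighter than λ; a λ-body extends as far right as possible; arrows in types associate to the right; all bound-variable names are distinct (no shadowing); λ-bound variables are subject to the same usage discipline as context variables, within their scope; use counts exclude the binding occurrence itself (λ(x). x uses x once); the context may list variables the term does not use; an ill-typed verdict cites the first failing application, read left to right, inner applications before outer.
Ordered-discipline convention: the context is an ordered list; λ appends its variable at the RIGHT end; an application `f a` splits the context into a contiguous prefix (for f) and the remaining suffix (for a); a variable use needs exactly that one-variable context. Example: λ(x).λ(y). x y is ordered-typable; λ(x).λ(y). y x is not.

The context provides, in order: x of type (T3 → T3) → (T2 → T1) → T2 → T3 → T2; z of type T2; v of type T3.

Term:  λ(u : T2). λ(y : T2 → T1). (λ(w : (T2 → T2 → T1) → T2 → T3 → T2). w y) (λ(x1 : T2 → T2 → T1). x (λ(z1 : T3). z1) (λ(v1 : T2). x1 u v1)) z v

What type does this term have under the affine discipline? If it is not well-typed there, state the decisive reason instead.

not well-typed under affine — fails simple typing
variable uses: x: 1; z: 1; v: 1; u (bound): 1; y (bound): 1; w (bound): 1; x1 (bound): 1; z1 (bound): 1; v1 (bound): 1
use order (left to right): w, y, x, z1, x1, u, v1, z, v
typing: ill-typed: argument of type T2 → T1 where T2 → T2 → T1 is required
across the five disciplines: ordered ✗, linear ✗, affine ✗, relevant ✗, unrestricted ✗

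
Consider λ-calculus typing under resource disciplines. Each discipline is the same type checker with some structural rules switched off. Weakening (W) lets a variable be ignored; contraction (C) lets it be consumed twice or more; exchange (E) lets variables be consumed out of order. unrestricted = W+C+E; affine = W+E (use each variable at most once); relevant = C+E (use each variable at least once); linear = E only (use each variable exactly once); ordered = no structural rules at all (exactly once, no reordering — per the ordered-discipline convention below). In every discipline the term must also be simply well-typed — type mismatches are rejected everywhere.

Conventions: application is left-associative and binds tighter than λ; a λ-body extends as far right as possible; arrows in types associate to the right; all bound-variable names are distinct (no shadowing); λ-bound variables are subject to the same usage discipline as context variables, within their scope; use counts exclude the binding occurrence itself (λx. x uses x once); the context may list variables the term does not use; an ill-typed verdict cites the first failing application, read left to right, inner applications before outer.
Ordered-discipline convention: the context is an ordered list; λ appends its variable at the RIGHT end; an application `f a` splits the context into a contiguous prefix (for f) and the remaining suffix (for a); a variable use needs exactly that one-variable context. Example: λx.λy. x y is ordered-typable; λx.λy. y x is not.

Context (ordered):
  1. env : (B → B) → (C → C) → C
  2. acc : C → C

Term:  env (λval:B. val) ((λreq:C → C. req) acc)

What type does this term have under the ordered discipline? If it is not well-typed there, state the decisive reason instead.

term : C
use counts: env: 1, acc: 1, val [bound]: 1, req [bound]: 1
left-to-right use order: env, val, req, acc
typing: the term checks, with type C
all disciplines: ordered ✓ | linear ✓ | affine ✓ | relevant ✓ | unrestricted ✓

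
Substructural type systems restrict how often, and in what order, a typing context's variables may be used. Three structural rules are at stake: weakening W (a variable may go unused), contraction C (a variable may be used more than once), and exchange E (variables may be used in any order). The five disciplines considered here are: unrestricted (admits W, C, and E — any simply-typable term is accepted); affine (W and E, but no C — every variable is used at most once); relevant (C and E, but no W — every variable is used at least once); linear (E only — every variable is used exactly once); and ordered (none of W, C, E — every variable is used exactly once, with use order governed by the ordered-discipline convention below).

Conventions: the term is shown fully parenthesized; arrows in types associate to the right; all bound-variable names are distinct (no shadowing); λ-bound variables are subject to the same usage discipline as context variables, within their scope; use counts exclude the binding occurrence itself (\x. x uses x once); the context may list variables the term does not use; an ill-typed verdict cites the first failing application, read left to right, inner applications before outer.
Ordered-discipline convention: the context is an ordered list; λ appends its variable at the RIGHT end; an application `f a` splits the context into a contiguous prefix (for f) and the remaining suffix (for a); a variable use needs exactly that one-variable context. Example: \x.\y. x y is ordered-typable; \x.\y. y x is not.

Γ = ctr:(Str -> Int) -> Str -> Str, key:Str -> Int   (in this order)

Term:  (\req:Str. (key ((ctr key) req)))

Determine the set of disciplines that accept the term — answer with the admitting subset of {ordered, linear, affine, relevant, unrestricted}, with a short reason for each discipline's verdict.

admitting disciplines: relevant, unrestricted
counts: ctr ×1; key ×2; req (λ-bound) ×1
uses in reading order: key, ctr, key, req
typing: the term checks, with type Str -> Int
ordered ✗ (needs contraction — key ×2)
linear ✗ (needs contraction — key ×2)
affine ✗ (needs contraction — key ×2)
relevant ✓ (ctr, key, req: all used, weakening unneeded)
unrestricted ✓ (well-typed at Str -> Int; no restrictions here)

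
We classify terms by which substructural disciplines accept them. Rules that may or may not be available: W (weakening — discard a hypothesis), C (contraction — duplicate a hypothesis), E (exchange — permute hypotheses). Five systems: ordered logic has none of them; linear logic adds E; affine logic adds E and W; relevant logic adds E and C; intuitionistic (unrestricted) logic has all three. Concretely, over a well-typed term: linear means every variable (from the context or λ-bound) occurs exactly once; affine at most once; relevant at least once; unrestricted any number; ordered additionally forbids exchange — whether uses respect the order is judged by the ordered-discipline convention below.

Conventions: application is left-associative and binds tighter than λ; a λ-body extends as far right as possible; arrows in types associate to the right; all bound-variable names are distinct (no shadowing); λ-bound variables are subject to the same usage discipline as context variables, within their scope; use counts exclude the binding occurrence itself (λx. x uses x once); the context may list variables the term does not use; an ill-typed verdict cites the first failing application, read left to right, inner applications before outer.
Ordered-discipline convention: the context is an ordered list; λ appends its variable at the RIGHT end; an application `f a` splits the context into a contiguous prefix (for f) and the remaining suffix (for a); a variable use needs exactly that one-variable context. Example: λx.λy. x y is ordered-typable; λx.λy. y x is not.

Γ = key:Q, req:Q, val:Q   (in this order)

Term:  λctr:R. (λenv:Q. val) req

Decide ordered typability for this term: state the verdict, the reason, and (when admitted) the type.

no — needs weakening: key, ctr, env unused
usage: key=0, req=1, val=1, ctr [bound]=0, env [bound]=0
use order (left to right): val, req
typing: well-typed — term : R -> Q
across the five disciplines: ordered ✗ | linear ✗ | affine ✓ | relevant ✗ | unrestricted ✓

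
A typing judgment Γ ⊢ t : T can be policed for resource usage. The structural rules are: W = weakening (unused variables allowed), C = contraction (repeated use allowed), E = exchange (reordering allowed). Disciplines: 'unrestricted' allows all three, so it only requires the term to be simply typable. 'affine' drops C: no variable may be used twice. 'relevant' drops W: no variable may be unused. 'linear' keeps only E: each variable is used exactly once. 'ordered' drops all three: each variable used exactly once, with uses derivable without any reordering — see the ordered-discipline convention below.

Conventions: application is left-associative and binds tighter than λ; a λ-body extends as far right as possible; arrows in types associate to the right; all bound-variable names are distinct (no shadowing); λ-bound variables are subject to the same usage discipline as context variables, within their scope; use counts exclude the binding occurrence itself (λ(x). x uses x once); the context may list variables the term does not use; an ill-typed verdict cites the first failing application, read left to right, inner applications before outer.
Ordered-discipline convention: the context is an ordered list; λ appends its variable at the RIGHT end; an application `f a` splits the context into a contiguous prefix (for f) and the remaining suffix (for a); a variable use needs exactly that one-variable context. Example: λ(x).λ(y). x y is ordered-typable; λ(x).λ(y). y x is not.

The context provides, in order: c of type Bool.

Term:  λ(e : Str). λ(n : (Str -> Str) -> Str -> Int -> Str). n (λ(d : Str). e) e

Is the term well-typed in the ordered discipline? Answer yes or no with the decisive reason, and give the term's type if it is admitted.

no — uses contraction: e ×2; c, d left unused
use counts: c ×0; e [bound] ×2; n [bound] ×1; d [bound] ×0
order of uses: n, e, e
typing: well-typed at Str -> ((Str -> Str) -> Str -> Int -> Str) -> Int -> Str
across the five disciplines: ordered ✗ · linear ✗ · affine ✗ · relevant ✗ · unrestricted ✓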